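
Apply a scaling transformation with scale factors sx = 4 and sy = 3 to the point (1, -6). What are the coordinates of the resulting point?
(4, -18)

Scaling matrix:
[[4, 0], [0, 3]]
Result: (1 × 4, -6 × 3) = (4, -18)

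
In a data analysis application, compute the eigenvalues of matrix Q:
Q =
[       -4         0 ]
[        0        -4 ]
λ = -4, -4

Solve det(Q - λI) = 0. For a 2×2 matrix the characteristic equation is λ² - (trace)λ + det = 0.
trace(Q) = a + d = -4 - 4 = -8.
det(Q) = a*d - b*c = (-4)*(-4) - (0)*(0) = 16 - 0 = 16.
Characteristic equation: λ² - (-8)λ + (16) = 0.
Discriminant = (-8)² - 4*(16) = 64 - 64 = 0.
λ = (-8 ± √0) / 2 = (-8 ± 0) / 2 = -4, -4.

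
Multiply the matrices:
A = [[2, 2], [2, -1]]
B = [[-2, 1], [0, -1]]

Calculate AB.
[[-4, 0], [-4, 3]]

Each entry (i,j) of AB = sum over k of A[i][k]*B[k][j].
(AB)[0][0] = (2)*(-2) + (2)*(0) = -4
(AB)[0][1] = (2)*(1) + (2)*(-1) = 0
(AB)[1][0] = (2)*(-2) + (-1)*(0) = -4
(AB)[1][1] = (2)*(1) + (-1)*(-1) = 3
AB = [[-4, 0], [-4, 3]]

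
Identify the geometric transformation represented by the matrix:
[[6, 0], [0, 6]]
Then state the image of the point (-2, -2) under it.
uniform scaling by factor 6; image of (-2, -2) is (-12, -12)

This is a diagonal matrix with equal entries 6, so it scales both axes by the same factor 6.
The matrix [[6, 0], [0, 6]] represents: uniform scaling by factor 6.
Applying it to (-2, -2): [6·-2 + 0·-2, 0·-2 + 6·-2] = (-12, -12).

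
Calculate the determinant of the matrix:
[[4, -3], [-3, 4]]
7

For a 2×2 matrix [[a, b], [c, d]], det = ad - bc
det = (4)(4) - (-3)(-3) = 16 - 9 = 7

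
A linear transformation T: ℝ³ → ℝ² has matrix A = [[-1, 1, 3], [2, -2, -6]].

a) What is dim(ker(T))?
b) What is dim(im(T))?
dim(ker) = 2, dim(im) = 1

Observe that row 2 = -2 × row 1 (so the rows are linearly dependent).
Thus rank(A) = 1 (only one linearly independent row).
dim(im(T)) = rank(A) = 1.
By the rank-nullity theorem applied to T: ℝ³ → ℝ², rank(A) + nullity(A) = 3 (the domain dimension), so dim(ker(T)) = 3 - 1 = 2.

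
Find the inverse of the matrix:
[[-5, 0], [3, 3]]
[[-1/5, 0], [1/5, 1/3]]

For [[a,b],[c,d]], inverse = (1/det)·[[d,-b],[-c,a]]
det = -5·3 - 0·3 = -15
Inverse = (1/-15)·[[3, 0], [-3, -5]]
        = [[-1/5, 0], [1/5, 1/3]]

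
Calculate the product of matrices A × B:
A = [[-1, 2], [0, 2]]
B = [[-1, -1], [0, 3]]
[[1, 7], [0, 6]]

Matrix multiplication:
C[0][0] = -1×-1 + 2×0 = 1
C[0][1] = -1×-1 + 2×3 = 7
C[1][0] = 0×-1 + 2×0 = 0
C[1][1] = 0×-1 + 2×3 = 6
Result: [[1, 7], [0, 6]]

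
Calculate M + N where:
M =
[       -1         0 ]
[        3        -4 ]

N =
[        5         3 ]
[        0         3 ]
M + N =
[        4         3 ]
[        3        -1 ]

Matrix addition is elementwise: (M+N)[i][j] = M[i][j] + N[i][j].
  (M+N)[0][0] = (-1) + (5) = 4
  (M+N)[0][1] = (0) + (3) = 3
  (M+N)[1][0] = (3) + (0) = 3
  (M+N)[1][1] = (-4) + (3) = -1
M + N =
[        4         3 ]
[        3        -1 ]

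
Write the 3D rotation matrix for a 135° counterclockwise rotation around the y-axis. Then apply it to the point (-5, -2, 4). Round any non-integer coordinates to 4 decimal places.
R = [[-√2/2, 0, √2/2], [0, 1, 0], [-√2/2, 0, -√2/2]]; R·(-5, -2, 4) = (6.3640, -2.0000, 0.7071)

Rotation matrix for 135° around y-axis:
cos(135°) = -√2/2, sin(135°) = √2/2
R = [[-√2/2, 0, √2/2], [0, 1, 0], [-√2/2, 0, -√2/2]]
Apply to (-5, -2, 4): R·[-5, -2, 4]ᵀ = (6.3640, -2.0000, 0.7071)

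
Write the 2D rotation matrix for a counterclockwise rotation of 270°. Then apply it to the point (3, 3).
R = [[0, 1], [-1, 0]]; R·(3, 3) = (3, -3)

Rotation matrix formula: R(θ) = [[cos θ, -sin θ], [sin θ, cos θ]]
For θ = 270°:
cos(270°) = 0
sin(270°) = -1
R = [[0, 1], [-1, 0]]
Apply to (3, 3): [0·3 + (1)·3, -1·3 + 0·3] = (3, -3)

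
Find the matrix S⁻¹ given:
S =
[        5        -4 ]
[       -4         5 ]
det(S) = 9
S⁻¹ =
[      5/9       4/9 ]
[      4/9       5/9 ]

For a 2×2 matrix S = [[a, b], [c, d]] with det(S) ≠ 0, S⁻¹ = (1/det(S)) * [[d, -b], [-c, a]].
det(S) = (5)*(5) - (-4)*(-4) = 25 - 16 = 9.
S⁻¹ = (1/9) * [[5, 4], [4, 5]].
Dividing each entry by 9 and reducing:
S⁻¹ =
[      5/9       4/9 ]
[      4/9       5/9 ]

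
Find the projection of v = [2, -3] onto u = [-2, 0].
[2, 0]

The projection of v onto u is proj_u(v) = ((v·u) / (u·u)) · u.
v·u = (2)*(-2) + (-3)*(0) = -4.
u·u = (-2)*(-2) + (0)*(0) = 4.
coefficient = -4 / 4 = -1.
proj_u(v) = -1 · [-2, 0] = [2, 0].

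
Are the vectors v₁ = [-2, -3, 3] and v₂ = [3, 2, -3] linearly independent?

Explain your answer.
Yes, linearly independent

Two vectors are linearly dependent iff one is a scalar multiple of the other.
No single scalar k satisfies v₂ = k·v₁ (the ratios of corresponding entries disagree), so v₁ and v₂ are linearly independent.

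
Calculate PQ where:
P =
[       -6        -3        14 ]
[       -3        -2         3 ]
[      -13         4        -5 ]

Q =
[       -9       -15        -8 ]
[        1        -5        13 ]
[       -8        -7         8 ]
PQ =
[      -61         7       121 ]
[        1        34        22 ]
[      161       210       116 ]

Matrix multiplication: (PQ)[i][j] = sum over k of P[i][k] * Q[k][j].
  (PQ)[0][0] = (-6)*(-9) + (-3)*(1) + (14)*(-8) = -61
  (PQ)[0][1] = (-6)*(-15) + (-3)*(-5) + (14)*(-7) = 7
  (PQ)[0][2] = (-6)*(-8) + (-3)*(13) + (14)*(8) = 121
  (PQ)[1][0] = (-3)*(-9) + (-2)*(1) + (3)*(-8) = 1
  (PQ)[1][1] = (-3)*(-15) + (-2)*(-5) + (3)*(-7) = 34
  (PQ)[1][2] = (-3)*(-8) + (-2)*(13) + (3)*(8) = 22
  (PQ)[2][0] = (-13)*(-9) + (4)*(1) + (-5)*(-8) = 161
  (PQ)[2][1] = (-13)*(-15) + (4)*(-5) + (-5)*(-7) = 210
  (PQ)[2][2] = (-13)*(-8) + (4)*(13) + (-5)*(8) = 116
PQ =
[      -61         7       121 ]
[        1        34        22 ]
[      161       210       116 ]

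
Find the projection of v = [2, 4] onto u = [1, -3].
[-1, 3]

The projection of v onto u is proj_u(v) = ((v·u) / (u·u)) · u.
v·u = (2)*(1) + (4)*(-3) = -10.
u·u = (1)*(1) + (-3)*(-3) = 10.
coefficient = -10 / 10 = -1.
proj_u(v) = -1 · [1, -3] = [-1, 3].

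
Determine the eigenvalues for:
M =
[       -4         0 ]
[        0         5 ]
λ = -4, 5

Solve det(M - λI) = 0. For a 2×2 matrix the characteristic equation is λ² - (trace)λ + det = 0.
trace(M) = a + d = -4 + 5 = 1.
det(M) = a*d - b*c = (-4)*(5) - (0)*(0) = -20 - 0 = -20.
Characteristic equation: λ² - (1)λ + (-20) = 0.
Discriminant = (1)² - 4*(-20) = 1 + 80 = 81.
λ = (1 ± √81) / 2 = (1 ± 9) / 2 = -4, 5.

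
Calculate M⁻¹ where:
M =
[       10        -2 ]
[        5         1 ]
det(M) = 20
M⁻¹ =
[     1/20      1/10 ]
[     -1/4       1/2 ]

For a 2×2 matrix M = [[a, b], [c, d]] with det(M) ≠ 0, M⁻¹ = (1/det(M)) * [[d, -b], [-c, a]].
det(M) = (10)*(1) - (-2)*(5) = 10 + 10 = 20.
M⁻¹ = (1/20) * [[1, 2], [-5, 10]].
Dividing each entry by 20 and reducing:
M⁻¹ =
[     1/20      1/10 ]
[     -1/4       1/2 ]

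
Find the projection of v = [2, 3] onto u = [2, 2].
[5/2, 5/2]

The projection of v onto u is proj_u(v) = ((v·u) / (u·u)) · u.
v·u = (2)*(2) + (3)*(2) = 10.
u·u = (2)*(2) + (2)*(2) = 8.
coefficient = 10 / 8 = 5/4.
proj_u(v) = 5/4 · [2, 2] = [5/2, 5/2].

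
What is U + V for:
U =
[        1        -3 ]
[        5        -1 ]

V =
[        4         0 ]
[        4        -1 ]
U + V =
[        5        -3 ]
[        9        -2 ]

Matrix addition is elementwise: (U+V)[i][j] = U[i][j] + V[i][j].
  (U+V)[0][0] = (1) + (4) = 5
  (U+V)[0][1] = (-3) + (0) = -3
  (U+V)[1][0] = (5) + (4) = 9
  (U+V)[1][1] = (-1) + (-1) = -2
U + V =
[        5        -3 ]
[        9        -2 ]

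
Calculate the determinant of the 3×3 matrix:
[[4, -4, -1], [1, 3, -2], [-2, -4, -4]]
-114

Expansion along first row:
det = 4·det([[3,-2],[-4,-4]]) - -4·det([[1,-2],[-2,-4]]) + -1·det([[1,3],[-2,-4]])
    = 4·(3·-4 - -2·-4) - -4·(1·-4 - -2·-2) + -1·(1·-4 - 3·-2)
    = 4·-20 - -4·-8 + -1·2
    = -80 + -32 + -2 = -114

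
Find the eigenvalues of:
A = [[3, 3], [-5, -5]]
λ = -2, 0

Solve det(A - λI) = 0. For a 2×2 matrix this is λ² - (trace)λ + det = 0.
trace(A) = 3 - 5 = -2.
det(A) = (3)*(-5) - (3)*(-5) = -15 + 15 = 0.
Characteristic equation: λ² - (-2)λ + (0) = 0.
Discriminant: (-2)² - 4*(0) = 4 - 0 = 4.
Roots: λ = (-2 ± √4) / 2 = -2, 0.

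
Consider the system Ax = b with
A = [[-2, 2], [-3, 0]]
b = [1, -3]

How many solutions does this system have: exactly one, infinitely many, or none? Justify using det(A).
Exactly one solution

Compute det(A) = (-2)*(0) - (2)*(-3) = 6.
Because det(A) ≠ 0, A is invertible and Ax = b has a unique solution for every b (here x = A⁻¹ b).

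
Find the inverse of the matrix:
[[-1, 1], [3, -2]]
[[2, 1], [3, 1]]

For [[a,b],[c,d]], inverse = (1/det)·[[d,-b],[-c,a]]
det = -1·-2 - 1·3 = -1
Inverse = (1/-1)·[[-2, -1], [-3, -1]]
        = [[2, 1], [3, 1]]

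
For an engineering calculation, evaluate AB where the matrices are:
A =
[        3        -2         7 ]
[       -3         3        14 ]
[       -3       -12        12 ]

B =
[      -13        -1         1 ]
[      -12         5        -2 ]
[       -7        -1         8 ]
AB =
[      -64       -20        63 ]
[      -95         4       103 ]
[       99       -69       117 ]

Matrix multiplication: (AB)[i][j] = sum over k of A[i][k] * B[k][j].
  (AB)[0][0] = (3)*(-13) + (-2)*(-12) + (7)*(-7) = -64
  (AB)[0][1] = (3)*(-1) + (-2)*(5) + (7)*(-1) = -20
  (AB)[0][2] = (3)*(1) + (-2)*(-2) + (7)*(8) = 63
  (AB)[1][0] = (-3)*(-13) + (3)*(-12) + (14)*(-7) = -95
  (AB)[1][1] = (-3)*(-1) + (3)*(5) + (14)*(-1) = 4
  (AB)[1][2] = (-3)*(1) + (3)*(-2) + (14)*(8) = 103
  (AB)[2][0] = (-3)*(-13) + (-12)*(-12) + (12)*(-7) = 99
  (AB)[2][1] = (-3)*(-1) + (-12)*(5) + (12)*(-1) = -69
  (AB)[2][2] = (-3)*(1) + (-12)*(-2) + (12)*(8) = 117
AB =
[      -64       -20        63 ]
[      -95         4       103 ]
[       99       -69       117 ]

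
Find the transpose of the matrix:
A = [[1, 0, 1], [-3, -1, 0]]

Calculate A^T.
[[1, -3], [0, -1], [1, 0]]

The transpose sends entry (i,j) to (j,i); rows become columns.
Row 0 of A: [1, 0, 1] -> column 0 of A^T.
Row 1 of A: [-3, -1, 0] -> column 1 of A^T.
A^T = [[1, -3], [0, -1], [1, 0]]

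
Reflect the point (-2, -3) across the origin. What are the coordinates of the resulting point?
(2, 3)

Reflection across origin: (-2, -3) → (2, 3)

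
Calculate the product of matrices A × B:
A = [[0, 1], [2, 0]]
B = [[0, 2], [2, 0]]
[[2, 0], [0, 4]]

Matrix multiplication:
C[0][0] = 0×0 + 1×2 = 2
C[0][1] = 0×2 + 1×0 = 0
C[1][0] = 2×0 + 0×2 = 0
C[1][1] = 2×2 + 0×0 = 4
Result: [[2, 0], [0, 4]]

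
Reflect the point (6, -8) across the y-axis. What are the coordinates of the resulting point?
(-6, -8)

Reflection across y-axis: (6, -8) → (-6, -8)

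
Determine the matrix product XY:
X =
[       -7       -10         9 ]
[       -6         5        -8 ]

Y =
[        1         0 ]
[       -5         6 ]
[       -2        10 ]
XY =
[       25        30 ]
[      -15       -50 ]

Matrix multiplication: (XY)[i][j] = sum over k of X[i][k] * Y[k][j].
  (XY)[0][0] = (-7)*(1) + (-10)*(-5) + (9)*(-2) = 25
  (XY)[0][1] = (-7)*(0) + (-10)*(6) + (9)*(10) = 30
  (XY)[1][0] = (-6)*(1) + (5)*(-5) + (-8)*(-2) = -15
  (XY)[1][1] = (-6)*(0) + (5)*(6) + (-8)*(10) = -50
XY =
[       25        30 ]
[      -15       -50 ]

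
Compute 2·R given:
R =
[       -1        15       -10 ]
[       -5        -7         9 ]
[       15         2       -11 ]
2R =
[       -2        30       -20 ]
[      -10       -14        18 ]
[       30         4       -22 ]

Scalar multiplication is elementwise: (2R)[i][j] = 2 * R[i][j].
  (2R)[0][0] = 2 * (-1) = -2
  (2R)[0][1] = 2 * (15) = 30
  (2R)[0][2] = 2 * (-10) = -20
  (2R)[1][0] = 2 * (-5) = -10
  (2R)[1][1] = 2 * (-7) = -14
  (2R)[1][2] = 2 * (9) = 18
  (2R)[2][0] = 2 * (15) = 30
  (2R)[2][1] = 2 * (2) = 4
  (2R)[2][2] = 2 * (-11) = -22
2R =
[       -2        30       -20 ]
[      -10       -14        18 ]
[       30         4       -22 ]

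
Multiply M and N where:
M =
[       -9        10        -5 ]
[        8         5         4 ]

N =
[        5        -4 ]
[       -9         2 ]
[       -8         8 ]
MN =
[      -95        16 ]
[      -37        10 ]

Matrix multiplication: (MN)[i][j] = sum over k of M[i][k] * N[k][j].
  (MN)[0][0] = (-9)*(5) + (10)*(-9) + (-5)*(-8) = -95
  (MN)[0][1] = (-9)*(-4) + (10)*(2) + (-5)*(8) = 16
  (MN)[1][0] = (8)*(5) + (5)*(-9) + (4)*(-8) = -37
  (MN)[1][1] = (8)*(-4) + (5)*(2) + (4)*(8) = 10
MN =
[      -95        16 ]
[      -37        10 ]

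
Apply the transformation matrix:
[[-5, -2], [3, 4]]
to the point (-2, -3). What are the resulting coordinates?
(16, -18)

Matrix multiplication:
[[-5, -2], [3, 4]] × [-2, -3]ᵀ
= [-5×-2 + -2×-3, 3×-2 + 4×-3]ᵀ
= [16.0000, -18.0000]ᵀ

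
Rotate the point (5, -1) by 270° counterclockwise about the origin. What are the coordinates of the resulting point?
(-1, -5)

Rotation matrix R(θ) = [[cos θ, -sin θ], [sin θ, cos θ]]; for θ = 270°:
R = [[0, 1], [-1, 0]]
Result: R × [5, -1]ᵀ = [0·5 + (1)·-1, -1·5 + (0)·-1]ᵀ = (-1, -5)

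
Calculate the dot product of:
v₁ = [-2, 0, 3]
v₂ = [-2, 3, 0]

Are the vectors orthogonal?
4, No

The dot product is the sum of products of corresponding components.
v₁·v₂ = (-2)*(-2) + (0)*(3) + (3)*(0) = 4 + 0 + 0 = 4.
Two vectors are orthogonal iff their dot product is 0; here the dot product is 4, so the vectors are not orthogonal.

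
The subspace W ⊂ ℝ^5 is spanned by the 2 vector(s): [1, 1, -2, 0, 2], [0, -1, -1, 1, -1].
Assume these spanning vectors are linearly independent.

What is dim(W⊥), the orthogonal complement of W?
dim(W⊥) = 3

For any subspace W of ℝ^n, dim(W) + dim(W⊥) = n (the whole-space dimension).
Here the given 2 vectors are linearly independent, so dim(W) = 2.
Thus dim(W⊥) = n - dim(W) = 5 - 2 = 3.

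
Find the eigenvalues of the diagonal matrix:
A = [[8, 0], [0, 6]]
λ₁ = 8, λ₂ = 6

The characteristic polynomial of A is det(A - λI) = (8 - λ)(6 - λ) = 0.
The roots are λ = 8 and λ = 6, so the eigenvalues are the diagonal entries.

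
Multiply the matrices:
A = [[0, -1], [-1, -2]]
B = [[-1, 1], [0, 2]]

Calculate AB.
[[0, -2], [1, -5]]

Each entry (i,j) of AB = sum over k of A[i][k]*B[k][j].
(AB)[0][0] = (0)*(-1) + (-1)*(0) = 0
(AB)[0][1] = (0)*(1) + (-1)*(2) = -2
(AB)[1][0] = (-1)*(-1) + (-2)*(0) = 1
(AB)[1][1] = (-1)*(1) + (-2)*(2) = -5
AB = [[0, -2], [1, -5]]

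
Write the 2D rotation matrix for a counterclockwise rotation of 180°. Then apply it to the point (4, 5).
R = [[-1, 0], [0, -1]]; R·(4, 5) = (-4, -5)

Rotation matrix formula: R(θ) = [[cos θ, -sin θ], [sin θ, cos θ]]
For θ = 180°:
cos(180°) = -1
sin(180°) = 0
R = [[-1, 0], [0, -1]]
Apply to (4, 5): [-1·4 + (0)·5, 0·4 + -1·5] = (-4, -5)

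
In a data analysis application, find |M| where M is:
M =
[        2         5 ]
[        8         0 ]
det(M) = -40

For a 2×2 matrix [[a, b], [c, d]], det = a*d - b*c.
det(M) = (2)*(0) - (5)*(8) = 0 - 40 = -40.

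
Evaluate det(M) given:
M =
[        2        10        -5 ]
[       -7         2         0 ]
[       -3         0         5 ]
det(M) = 340

Expand along row 0 (cofactor expansion): det(M) = a*(e*i - f*h) - b*(d*i - f*g) + c*(d*h - e*g), where the 3×3 is [[a, b, c], [d, e, f], [g, h, i]].
Minor M_00 = (2)*(5) - (0)*(0) = 10 - 0 = 10.
Minor M_01 = (-7)*(5) - (0)*(-3) = -35 - 0 = -35.
Minor M_02 = (-7)*(0) - (2)*(-3) = 0 + 6 = 6.
det(M) = (2)*(10) - (10)*(-35) + (-5)*(6) = 20 + 350 - 30 = 340.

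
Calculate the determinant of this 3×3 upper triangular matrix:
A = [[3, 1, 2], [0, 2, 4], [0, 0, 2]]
12

The determinant of a triangular matrix is the product of its diagonal entries (the off-diagonal entries above the diagonal do not affect it).
det(A) = (3) * (2) * (2) = 12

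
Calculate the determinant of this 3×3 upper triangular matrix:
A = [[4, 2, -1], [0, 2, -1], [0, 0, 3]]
24

The determinant of a triangular matrix is the product of its diagonal entries (the off-diagonal entries above the diagonal do not affect it).
det(A) = (4) * (2) * (3) = 24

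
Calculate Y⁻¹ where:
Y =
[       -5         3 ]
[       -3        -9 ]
det(Y) = 54
Y⁻¹ =
[     -1/6     -1/18 ]
[     1/18     -5/54 ]

For a 2×2 matrix Y = [[a, b], [c, d]] with det(Y) ≠ 0, Y⁻¹ = (1/det(Y)) * [[d, -b], [-c, a]].
det(Y) = (-5)*(-9) - (3)*(-3) = 45 + 9 = 54.
Y⁻¹ = (1/54) * [[-9, -3], [3, -5]].
Dividing each entry by 54 and reducing:
Y⁻¹ =
[     -1/6     -1/18 ]
[     1/18     -5/54 ]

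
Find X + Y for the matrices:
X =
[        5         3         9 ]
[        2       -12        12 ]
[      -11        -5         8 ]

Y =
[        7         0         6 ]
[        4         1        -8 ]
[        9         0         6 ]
X + Y =
[       12         3        15 ]
[        6       -11         4 ]
[       -2        -5        14 ]

Matrix addition is elementwise: (X+Y)[i][j] = X[i][j] + Y[i][j].
  (X+Y)[0][0] = (5) + (7) = 12
  (X+Y)[0][1] = (3) + (0) = 3
  (X+Y)[0][2] = (9) + (6) = 15
  (X+Y)[1][0] = (2) + (4) = 6
  (X+Y)[1][1] = (-12) + (1) = -11
  (X+Y)[1][2] = (12) + (-8) = 4
  (X+Y)[2][0] = (-11) + (9) = -2
  (X+Y)[2][1] = (-5) + (0) = -5
  (X+Y)[2][2] = (8) + (6) = 14
X + Y =
[       12         3        15 ]
[        6       -11         4 ]
[       -2        -5        14 ]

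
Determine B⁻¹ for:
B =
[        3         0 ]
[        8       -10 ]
det(B) = -30
B⁻¹ =
[      1/3         0 ]
[     4/15     -1/10 ]

For a 2×2 matrix B = [[a, b], [c, d]] with det(B) ≠ 0, B⁻¹ = (1/det(B)) * [[d, -b], [-c, a]].
det(B) = (3)*(-10) - (0)*(8) = -30 - 0 = -30.
B⁻¹ = (1/-30) * [[-10, 0], [-8, 3]].
Dividing each entry by -30 and reducing:
B⁻¹ =
[      1/3         0 ]
[     4/15     -1/10 ]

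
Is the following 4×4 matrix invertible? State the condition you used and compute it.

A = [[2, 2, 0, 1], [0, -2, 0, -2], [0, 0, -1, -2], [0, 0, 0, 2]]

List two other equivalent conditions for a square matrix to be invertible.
Yes, invertible; det(A) = 8 ≠ 0. Equivalent conditions: rank(A) = 4; Ax = 0 has only the trivial solution; 0 is not an eigenvalue; the columns of A are linearly independent.

To check invertibility, compute det(A).
The given matrix is triangular, so det(A) equals the product of its diagonal entries = 8 ≠ 0.
Since det(A) ≠ 0, A is invertible.
Equivalent conditions for a square matrix A to be invertible:
- rank(A) = 4 (full rank).
- The homogeneous system Ax = 0 has only the trivial solution x = 0.
- 0 is not an eigenvalue of A.
- The columns (equivalently rows) of A are linearly independent.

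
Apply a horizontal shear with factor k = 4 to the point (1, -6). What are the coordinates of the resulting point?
(-23, -6)

Shear matrix for horizontal shear with factor k = 4:
[[1, 4], [0, 1]]
Result: (1, -6) → (-23, -6)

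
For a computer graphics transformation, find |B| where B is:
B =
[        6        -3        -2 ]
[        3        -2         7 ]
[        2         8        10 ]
det(B) = -464

Expand along row 0 (cofactor expansion): det(B) = a*(e*i - f*h) - b*(d*i - f*g) + c*(d*h - e*g), where the 3×3 is [[a, b, c], [d, e, f], [g, h, i]].
Minor M_00 = (-2)*(10) - (7)*(8) = -20 - 56 = -76.
Minor M_01 = (3)*(10) - (7)*(2) = 30 - 14 = 16.
Minor M_02 = (3)*(8) - (-2)*(2) = 24 + 4 = 28.
det(B) = (6)*(-76) - (-3)*(16) + (-2)*(28) = -456 + 48 - 56 = -464.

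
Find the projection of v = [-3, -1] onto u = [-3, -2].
[-33/13, -22/13]

The projection of v onto u is proj_u(v) = ((v·u) / (u·u)) · u.
v·u = (-3)*(-3) + (-1)*(-2) = 11.
u·u = (-3)*(-3) + (-2)*(-2) = 13.
coefficient = 11 / 13 = 11/13.
proj_u(v) = 11/13 · [-3, -2] = [-33/13, -22/13].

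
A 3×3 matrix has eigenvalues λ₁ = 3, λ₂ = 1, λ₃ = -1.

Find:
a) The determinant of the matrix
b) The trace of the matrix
det = -3, trace = 3

Two standard eigenvalue identities:
- det(A) equals the product of the eigenvalues (counted with multiplicity).
- trace(A) equals the sum of the eigenvalues.
det(A) = (3)*(1)*(-1) = -3.
trace(A) = 3 + 1 - 1 = 3.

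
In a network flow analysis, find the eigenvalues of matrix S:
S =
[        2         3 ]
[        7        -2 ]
λ = -5, 5

Solve det(S - λI) = 0. For a 2×2 matrix the characteristic equation is λ² - (trace)λ + det = 0.
trace(S) = a + d = 2 - 2 = 0.
det(S) = a*d - b*c = (2)*(-2) - (3)*(7) = -4 - 21 = -25.
Characteristic equation: λ² - (0)λ + (-25) = 0.
Discriminant = (0)² - 4*(-25) = 0 + 100 = 100.
λ = (0 ± √100) / 2 = (0 ± 10) / 2 = -5, 5.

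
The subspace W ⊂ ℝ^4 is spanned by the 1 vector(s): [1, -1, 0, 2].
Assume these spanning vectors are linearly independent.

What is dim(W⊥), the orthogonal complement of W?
dim(W⊥) = 3

For any subspace W of ℝ^n, dim(W) + dim(W⊥) = n (the whole-space dimension).
Here the given 1 vectors are linearly independent, so dim(W) = 1.
Thus dim(W⊥) = n - dim(W) = 4 - 1 = 3.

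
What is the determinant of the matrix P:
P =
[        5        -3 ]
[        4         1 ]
det(P) = 17

For a 2×2 matrix [[a, b], [c, d]], det = a*d - b*c.
det(P) = (5)*(1) - (-3)*(4) = 5 + 12 = 17.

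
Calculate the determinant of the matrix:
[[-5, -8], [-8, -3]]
-49

For a 2×2 matrix [[a, b], [c, d]], det = ad - bc
det = (-5)(-3) - (-8)(-8) = 15 - 64 = -49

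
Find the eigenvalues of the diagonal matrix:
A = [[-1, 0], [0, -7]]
λ₁ = -1, λ₂ = -7

The characteristic polynomial of A is det(A - λI) = (-1 - λ)(-7 - λ) = 0.
The roots are λ = -1 and λ = -7, so the eigenvalues are the diagonal entries.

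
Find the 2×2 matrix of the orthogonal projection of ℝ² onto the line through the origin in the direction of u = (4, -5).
[[16/41, -20/41], [-20/41, 25/41]]

The orthogonal projection onto the line spanned by a nonzero vector u = (a, b) has matrix P = (u uᵀ) / (uᵀ u) = (1/(a² + b²)) · [[a², ab], [ab, b²]].
Here u = (4, -5), so a² + b² = 16 + 25 = 41.
P = (1/41) · [[16, -20], [-20, 25]] = [[16/41, -20/41], [-20/41, 25/41]].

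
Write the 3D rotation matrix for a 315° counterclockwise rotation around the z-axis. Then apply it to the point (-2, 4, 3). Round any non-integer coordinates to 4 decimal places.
R = [[√2/2, √2/2, 0], [-√2/2, √2/2, 0], [0, 0, 1]]; R·(-2, 4, 3) = (1.4142, 4.2426, 3.0000)

Rotation matrix for 315° around z-axis:
cos(315°) = √2/2, sin(315°) = -√2/2
R = [[√2/2, √2/2, 0], [-√2/2, √2/2, 0], [0, 0, 1]]
Apply to (-2, 4, 3): R·[-2, 4, 3]ᵀ = (1.4142, 4.2426, 3.0000)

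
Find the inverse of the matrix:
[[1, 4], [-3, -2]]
[[-1/5, -2/5], [3/10, 1/10]]

For [[a,b],[c,d]], inverse = (1/det)·[[d,-b],[-c,a]]
det = 1·-2 - 4·-3 = 10
Inverse = (1/10)·[[-2, -4], [3, 1]]
        = [[-1/5, -2/5], [3/10, 1/10]]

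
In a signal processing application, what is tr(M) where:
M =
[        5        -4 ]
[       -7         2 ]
tr(M) = 5 + 2 = 7

The trace of a square matrix is the sum of its diagonal entries.
Diagonal entries of M: M[0][0] = 5, M[1][1] = 2.
tr(M) = 5 + 2 = 7.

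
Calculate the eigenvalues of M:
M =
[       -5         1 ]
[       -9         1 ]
λ = -2, -2

Solve det(M - λI) = 0. For a 2×2 matrix the characteristic equation is λ² - (trace)λ + det = 0.
trace(M) = a + d = -5 + 1 = -4.
det(M) = a*d - b*c = (-5)*(1) - (1)*(-9) = -5 + 9 = 4.
Characteristic equation: λ² - (-4)λ + (4) = 0.
Discriminant = (-4)² - 4*(4) = 16 - 16 = 0.
λ = (-4 ± √0) / 2 = (-4 ± 0) / 2 = -2, -2.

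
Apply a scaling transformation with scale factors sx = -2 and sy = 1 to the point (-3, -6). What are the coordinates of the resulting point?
(6, -6)

Scaling matrix:
[[-2, 0], [0, 1]]
Result: (-3 × -2, -6 × 1) = (6, -6)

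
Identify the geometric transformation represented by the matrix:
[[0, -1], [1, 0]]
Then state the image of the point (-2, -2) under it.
rotation by 90° counterclockwise; image of (-2, -2) is (2, -2)

This matches the form [[cos θ, -sin θ], [sin θ, cos θ]] of a rotation matrix; reading off cos θ and sin θ gives the angle.
The matrix [[0, -1], [1, 0]] represents: rotation by 90° counterclockwise.
Applying it to (-2, -2): [0·-2 + -1·-2, 1·-2 + 0·-2] = (2, -2).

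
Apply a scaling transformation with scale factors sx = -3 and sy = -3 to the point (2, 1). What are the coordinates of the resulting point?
(-6, -3)

Scaling matrix:
[[-3, 0], [0, -3]]
Result: (2 × -3, 1 × -3) = (-6, -3)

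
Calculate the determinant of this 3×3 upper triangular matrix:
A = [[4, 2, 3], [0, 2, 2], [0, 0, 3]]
24

The determinant of a triangular matrix is the product of its diagonal entries (the off-diagonal entries above the diagonal do not affect it).
det(A) = (4) * (2) * (3) = 24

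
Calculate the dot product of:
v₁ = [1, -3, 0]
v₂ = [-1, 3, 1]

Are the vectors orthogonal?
-10, No

The dot product is the sum of products of corresponding components.
v₁·v₂ = (1)*(-1) + (-3)*(3) + (0)*(1) = -1 - 9 + 0 = -10.
Two vectors are orthogonal iff their dot product is 0; here the dot product is -10, so the vectors are not orthogonal.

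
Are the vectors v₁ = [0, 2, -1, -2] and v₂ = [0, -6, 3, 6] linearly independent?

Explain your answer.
No, linearly dependent (v₂ = -3·v₁)

Check whether there is a scalar k with v₂ = k·v₁.
Comparing components, k = -3 satisfies -3·[0, 2, -1, -2] = [0, -6, 3, 6].
Since v₂ is a scalar multiple of v₁, the two vectors are linearly dependent.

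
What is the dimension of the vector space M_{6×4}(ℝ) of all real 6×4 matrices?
Dimension = 24

A real 6×4 matrix is determined by its 6·4 = 24 independent entries.
A standard basis is {E_ij : 1 ≤ i ≤ 6, 1 ≤ j ≤ 4}, where E_ij has a 1 in position (i, j) and 0 elsewhere — there are 24 such matrices, and they are linearly independent and span M_{6×4}(ℝ).
Therefore dim(M_{6×4}(ℝ)) = 24.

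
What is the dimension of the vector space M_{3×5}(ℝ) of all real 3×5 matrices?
Dimension = 15

A real 3×5 matrix is determined by its 3·5 = 15 independent entries.
A standard basis is {E_ij : 1 ≤ i ≤ 3, 1 ≤ j ≤ 5}, where E_ij has a 1 in position (i, j) and 0 elsewhere — there are 15 such matrices, and they are linearly independent and span M_{3×5}(ℝ).
Therefore dim(M_{3×5}(ℝ)) = 15.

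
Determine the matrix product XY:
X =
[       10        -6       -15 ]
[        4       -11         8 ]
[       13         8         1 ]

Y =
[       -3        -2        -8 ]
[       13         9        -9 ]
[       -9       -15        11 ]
XY =
[       27       151      -191 ]
[     -227      -227       155 ]
[       56        31      -165 ]

Matrix multiplication: (XY)[i][j] = sum over k of X[i][k] * Y[k][j].
  (XY)[0][0] = (10)*(-3) + (-6)*(13) + (-15)*(-9) = 27
  (XY)[0][1] = (10)*(-2) + (-6)*(9) + (-15)*(-15) = 151
  (XY)[0][2] = (10)*(-8) + (-6)*(-9) + (-15)*(11) = -191
  (XY)[1][0] = (4)*(-3) + (-11)*(13) + (8)*(-9) = -227
  (XY)[1][1] = (4)*(-2) + (-11)*(9) + (8)*(-15) = -227
  (XY)[1][2] = (4)*(-8) + (-11)*(-9) + (8)*(11) = 155
  (XY)[2][0] = (13)*(-3) + (8)*(13) + (1)*(-9) = 56
  (XY)[2][1] = (13)*(-2) + (8)*(9) + (1)*(-15) = 31
  (XY)[2][2] = (13)*(-8) + (8)*(-9) + (1)*(11) = -165
XY =
[       27       151      -191 ]
[     -227      -227       155 ]
[       56        31      -165 ]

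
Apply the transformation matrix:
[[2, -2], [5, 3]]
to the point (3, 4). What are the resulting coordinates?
(-2, 27)

Matrix multiplication:
[[2, -2], [5, 3]] × [3, 4]ᵀ
= [2×3 + -2×4, 5×3 + 3×4]ᵀ
= [-2.0000, 27.0000]ᵀ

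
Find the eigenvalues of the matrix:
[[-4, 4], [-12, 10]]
λ = 2 and λ = 4

Characteristic equation: det(A - λI) = 0
λ² - (trace)λ + (det) = 0
λ² - (6)λ + (8) = 0
λ² - 6λ + 8 = 0
Solving: λ = 2, 4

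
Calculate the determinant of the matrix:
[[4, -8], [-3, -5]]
-44

For a 2×2 matrix [[a, b], [c, d]], det = ad - bc
det = (4)(-5) - (-8)(-3) = -20 - 24 = -44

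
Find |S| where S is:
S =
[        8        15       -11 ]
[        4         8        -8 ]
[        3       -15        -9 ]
det(S) = -432

Expand along row 0 (cofactor expansion): det(S) = a*(e*i - f*h) - b*(d*i - f*g) + c*(d*h - e*g), where the 3×3 is [[a, b, c], [d, e, f], [g, h, i]].
Minor M_00 = (8)*(-9) - (-8)*(-15) = -72 - 120 = -192.
Minor M_01 = (4)*(-9) - (-8)*(3) = -36 + 24 = -12.
Minor M_02 = (4)*(-15) - (8)*(3) = -60 - 24 = -84.
det(S) = (8)*(-192) - (15)*(-12) + (-11)*(-84) = -1536 + 180 + 924 = -432.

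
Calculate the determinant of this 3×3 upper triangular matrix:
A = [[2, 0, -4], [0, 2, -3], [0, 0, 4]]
16

The determinant of a triangular matrix is the product of its diagonal entries (the off-diagonal entries above the diagonal do not affect it).
det(A) = (2) * (2) * (4) = 16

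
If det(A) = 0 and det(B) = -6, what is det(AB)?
0

Use the multiplicative property of determinants: det(AB) = det(A)*det(B).
det(AB) = (0)*(-6) = 0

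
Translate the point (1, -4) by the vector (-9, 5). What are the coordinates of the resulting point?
(-8, 1)

Translation by (-9, 5):
x' = 1 + -9 = -8
y' = -4 + 5 = 1
Homogeneous matrix: [[1, 0, -9], [0, 1, 5], [0, 0, 1]]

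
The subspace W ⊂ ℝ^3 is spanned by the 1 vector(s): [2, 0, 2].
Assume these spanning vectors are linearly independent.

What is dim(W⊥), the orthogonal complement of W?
dim(W⊥) = 2

For any subspace W of ℝ^n, dim(W) + dim(W⊥) = n (the whole-space dimension).
Here the given 1 vectors are linearly independent, so dim(W) = 1.
Thus dim(W⊥) = n - dim(W) = 3 - 1 = 2.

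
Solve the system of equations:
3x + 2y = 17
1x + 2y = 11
x = 3, y = 4

Use elimination (row reduction):
Equation 1: 3x + 2y = 17.
Equation 2: 1x + 2y = 11.
Multiply Eq1 by 1 and Eq2 by 3: 3x + 2y = 17;  3x + 6y = 33.
Subtract: (4)y = 16, so y = 4.
Back-substitute into Eq1: 3x + 2*(4) = 17, so x = 3.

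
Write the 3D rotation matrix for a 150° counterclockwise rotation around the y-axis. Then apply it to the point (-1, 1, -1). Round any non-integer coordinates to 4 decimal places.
R = [[-√3/2, 0, 1/2], [0, 1, 0], [-1/2, 0, -√3/2]]; R·(-1, 1, -1) = (0.3660, 1.0000, 1.3660)

Rotation matrix for 150° around y-axis:
cos(150°) = -√3/2, sin(150°) = 1/2
R = [[-√3/2, 0, 1/2], [0, 1, 0], [-1/2, 0, -√3/2]]
Apply to (-1, 1, -1): R·[-1, 1, -1]ᵀ = (0.3660, 1.0000, 1.3660)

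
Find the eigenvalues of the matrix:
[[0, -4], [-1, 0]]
λ = -2 and λ = 2

Characteristic equation: det(A - λI) = 0
λ² - (trace)λ + (det) = 0
λ² - (0)λ + (-4) = 0
λ² - 0λ - 4 = 0
Solving: λ = -2, 2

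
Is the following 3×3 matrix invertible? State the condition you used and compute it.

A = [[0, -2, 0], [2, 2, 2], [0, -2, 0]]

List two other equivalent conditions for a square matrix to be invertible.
No, not invertible; det(A) = 0 (two rows are equal, so the rows are linearly dependent). Equivalent conditions (failing for this A): rank(A) < 3; Ax = 0 has non-trivial solutions; 0 is an eigenvalue; the columns are linearly dependent.

To check invertibility, compute det(A).
In this matrix, row 0 and the last row are identical, so one row is a scalar multiple of another and the rows are linearly dependent.
A matrix with linearly dependent rows has det = 0 and is not invertible.
Equivalent failed conditions:
- rank(A) < 3.
- Ax = 0 has non-trivial solutions.
- 0 is an eigenvalue.
- The columns are linearly dependent.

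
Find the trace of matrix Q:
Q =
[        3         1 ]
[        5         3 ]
tr(Q) = 3 + 3 = 6

The trace of a square matrix is the sum of its diagonal entries.
Diagonal entries of Q: Q[0][0] = 3, Q[1][1] = 3.
tr(Q) = 3 + 3 = 6.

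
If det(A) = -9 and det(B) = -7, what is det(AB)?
63

Use the multiplicative property of determinants: det(AB) = det(A)*det(B).
det(AB) = (-9)*(-7) = 63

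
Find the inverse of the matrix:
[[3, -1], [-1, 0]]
[[0, -1], [-1, -3]]

For [[a,b],[c,d]], inverse = (1/det)·[[d,-b],[-c,a]]
det = 3·0 - -1·-1 = -1
Inverse = (1/-1)·[[0, 1], [1, 3]]
        = [[0, -1], [-1, -3]]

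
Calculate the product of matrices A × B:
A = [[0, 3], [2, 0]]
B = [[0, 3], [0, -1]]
[[0, -3], [0, 6]]

Matrix multiplication:
C[0][0] = 0×0 + 3×0 = 0
C[0][1] = 0×3 + 3×-1 = -3
C[1][0] = 2×0 + 0×0 = 0
C[1][1] = 2×3 + 0×-1 = 6
Result: [[0, -3], [0, 6]]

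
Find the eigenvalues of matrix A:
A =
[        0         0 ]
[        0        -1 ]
λ = -1, 0

Solve det(A - λI) = 0. For a 2×2 matrix the characteristic equation is λ² - (trace)λ + det = 0.
trace(A) = a + d = 0 - 1 = -1.
det(A) = a*d - b*c = (0)*(-1) - (0)*(0) = 0 - 0 = 0.
Characteristic equation: λ² - (-1)λ + (0) = 0.
Discriminant = (-1)² - 4*(0) = 1 - 0 = 1.
λ = (-1 ± √1) / 2 = (-1 ± 1) / 2 = -1, 0.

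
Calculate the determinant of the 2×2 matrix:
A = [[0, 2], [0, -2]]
0

For A = [[a, b], [c, d]], det(A) = a*d - b*c.
det(A) = (0)*(-2) - (2)*(0) = 0 - 0 = 0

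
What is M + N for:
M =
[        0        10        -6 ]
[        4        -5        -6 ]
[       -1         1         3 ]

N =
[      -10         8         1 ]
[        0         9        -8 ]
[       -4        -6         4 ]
M + N =
[      -10        18        -5 ]
[        4         4       -14 ]
[       -5        -5         7 ]

Matrix addition is elementwise: (M+N)[i][j] = M[i][j] + N[i][j].
  (M+N)[0][0] = (0) + (-10) = -10
  (M+N)[0][1] = (10) + (8) = 18
  (M+N)[0][2] = (-6) + (1) = -5
  (M+N)[1][0] = (4) + (0) = 4
  (M+N)[1][1] = (-5) + (9) = 4
  (M+N)[1][2] = (-6) + (-8) = -14
  (M+N)[2][0] = (-1) + (-4) = -5
  (M+N)[2][1] = (1) + (-6) = -5
  (M+N)[2][2] = (3) + (4) = 7
M + N =
[      -10        18        -5 ]
[        4         4       -14 ]
[       -5        -5         7 ]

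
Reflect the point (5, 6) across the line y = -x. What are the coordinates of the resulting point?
(-6, -5)

Reflection across line y = -x: (5, 6) → (-6, -5)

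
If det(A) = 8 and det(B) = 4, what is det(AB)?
32

Use the multiplicative property of determinants: det(AB) = det(A)*det(B).
det(AB) = (8)*(4) = 32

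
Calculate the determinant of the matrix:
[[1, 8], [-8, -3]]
61

For a 2×2 matrix [[a, b], [c, d]], det = ad - bc
det = (1)(-3) - (8)(-8) = -3 - -64 = 61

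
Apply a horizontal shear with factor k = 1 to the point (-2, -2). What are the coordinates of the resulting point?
(-4, -2)

Shear matrix for horizontal shear with factor k = 1:
[[1, 1], [0, 1]]
Result: (-2, -2) → (-4, -2)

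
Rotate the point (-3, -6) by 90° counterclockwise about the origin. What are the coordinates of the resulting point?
(6, -3)

Rotation matrix R(θ) = [[cos θ, -sin θ], [sin θ, cos θ]]; for θ = 90°:
R = [[0, -1], [1, 0]]
Result: R × [-3, -6]ᵀ = [0·-3 + (-1)·-6, 1·-3 + (0)·-6]ᵀ = (6, -3)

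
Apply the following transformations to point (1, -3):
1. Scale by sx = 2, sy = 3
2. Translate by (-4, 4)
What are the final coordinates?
(-2, -5)

Step 1: Scale (1, -3) by (sx, sy) = (2, 3) → (2, -9)
Step 2: Translate by (-4, 4) → (-2, -5)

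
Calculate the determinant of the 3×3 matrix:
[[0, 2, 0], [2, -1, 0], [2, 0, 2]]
-8

Expansion along first row:
det = 0·det([[-1,0],[0,2]]) - 2·det([[2,0],[2,2]]) + 0·det([[2,-1],[2,0]])
    = 0·(-1·2 - 0·0) - 2·(2·2 - 0·2) + 0·(2·0 - -1·2)
    = 0·-2 - 2·4 + 0·2
    = 0 + -8 + 0 = -8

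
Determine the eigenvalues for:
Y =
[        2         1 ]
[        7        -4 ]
λ = -5, 3

Solve det(Y - λI) = 0. For a 2×2 matrix the characteristic equation is λ² - (trace)λ + det = 0.
trace(Y) = a + d = 2 - 4 = -2.
det(Y) = a*d - b*c = (2)*(-4) - (1)*(7) = -8 - 7 = -15.
Characteristic equation: λ² - (-2)λ + (-15) = 0.
Discriminant = (-2)² - 4*(-15) = 4 + 60 = 64.
λ = (-2 ± √64) / 2 = (-2 ± 8) / 2 = -5, 3.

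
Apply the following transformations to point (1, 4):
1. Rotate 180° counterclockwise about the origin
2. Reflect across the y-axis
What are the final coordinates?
(1, -4)

Step 1: Rotate 180° → (-1, -4)
Step 2: Reflect across the y-axis → (1, -4)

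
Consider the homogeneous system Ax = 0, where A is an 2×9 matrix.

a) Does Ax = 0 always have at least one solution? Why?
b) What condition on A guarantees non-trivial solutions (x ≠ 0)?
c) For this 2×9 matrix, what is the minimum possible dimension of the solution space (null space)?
a) Yes, x = 0 is always a solution. b) When A has linearly dependent columns (rank < n). c) Minimum nullity = 7.

a) x = 0 satisfies A·0 = 0, so the zero vector is always a solution.
b) Non-trivial solutions exist iff the columns of A are linearly dependent, equivalently rank(A) < n (the number of columns).
c) By rank-nullity, rank(A) + nullity(A) = n = 9. Since A has only 2 rows, rank(A) ≤ 2, so nullity(A) ≥ 9 - 2 = 7.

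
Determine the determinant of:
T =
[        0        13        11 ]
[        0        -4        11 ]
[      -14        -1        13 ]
det(T) = -2618

Expand along row 0 (cofactor expansion): det(T) = a*(e*i - f*h) - b*(d*i - f*g) + c*(d*h - e*g), where the 3×3 is [[a, b, c], [d, e, f], [g, h, i]].
Minor M_00 = (-4)*(13) - (11)*(-1) = -52 + 11 = -41.
Minor M_01 = (0)*(13) - (11)*(-14) = 0 + 154 = 154.
Minor M_02 = (0)*(-1) - (-4)*(-14) = 0 - 56 = -56.
det(T) = (0)*(-41) - (13)*(154) + (11)*(-56) = 0 - 2002 - 616 = -2618.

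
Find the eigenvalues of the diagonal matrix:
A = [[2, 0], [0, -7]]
λ₁ = 2, λ₂ = -7

The characteristic polynomial of A is det(A - λI) = (2 - λ)(-7 - λ) = 0.
The roots are λ = 2 and λ = -7, so the eigenvalues are the diagonal entries.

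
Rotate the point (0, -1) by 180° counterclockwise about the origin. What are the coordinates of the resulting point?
(0, 1)

Rotation matrix R(θ) = [[cos θ, -sin θ], [sin θ, cos θ]]; for θ = 180°:
R = [[-1, 0], [0, -1]]
Result: R × [0, -1]ᵀ = [-1·0 + (0)·-1, 0·0 + (-1)·-1]ᵀ = (0, 1)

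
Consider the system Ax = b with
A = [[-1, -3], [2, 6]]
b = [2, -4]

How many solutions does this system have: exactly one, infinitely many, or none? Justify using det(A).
Infinitely many solutions

det(A) = (-1)*(6) - (-3)*(2) = 0, so A is singular (column 2 is 3 times column 1).
b = [2, -4] = -2 * column 1 of A, so b lies in the column space of A.
A singular matrix whose right-hand side is in its column space gives a 1-parameter family of solutions — infinitely many.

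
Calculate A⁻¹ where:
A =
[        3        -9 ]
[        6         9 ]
det(A) = 81
A⁻¹ =
[      1/9       1/9 ]
[    -2/27      1/27 ]

For a 2×2 matrix A = [[a, b], [c, d]] with det(A) ≠ 0, A⁻¹ = (1/det(A)) * [[d, -b], [-c, a]].
det(A) = (3)*(9) - (-9)*(6) = 27 + 54 = 81.
A⁻¹ = (1/81) * [[9, 9], [-6, 3]].
Dividing each entry by 81 and reducing:
A⁻¹ =
[      1/9       1/9 ]
[    -2/27      1/27 ]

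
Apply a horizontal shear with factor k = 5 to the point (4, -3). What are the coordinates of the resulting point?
(-11, -3)

Shear matrix for horizontal shear with factor k = 5:
[[1, 5], [0, 1]]
Result: (4, -3) → (-11, -3)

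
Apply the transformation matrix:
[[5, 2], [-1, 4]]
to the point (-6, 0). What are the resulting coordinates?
(-30, 6)

Matrix multiplication:
[[5, 2], [-1, 4]] × [-6, 0]ᵀ
= [5×-6 + 2×0, -1×-6 + 4×0]ᵀ
= [-30.0000, 6.0000]ᵀ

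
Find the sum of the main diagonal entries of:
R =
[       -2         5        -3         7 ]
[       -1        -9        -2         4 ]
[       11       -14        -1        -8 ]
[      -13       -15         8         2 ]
tr(R) = -2 - 9 - 1 + 2 = -10

The trace of a square matrix is the sum of its diagonal entries.
Diagonal entries of R: R[0][0] = -2, R[1][1] = -9, R[2][2] = -1, R[3][3] = 2.
tr(R) = -2 - 9 - 1 + 2 = -10.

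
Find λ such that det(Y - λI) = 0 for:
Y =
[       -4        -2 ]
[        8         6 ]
λ = -2, 4

Solve det(Y - λI) = 0. For a 2×2 matrix the characteristic equation is λ² - (trace)λ + det = 0.
trace(Y) = a + d = -4 + 6 = 2.
det(Y) = a*d - b*c = (-4)*(6) - (-2)*(8) = -24 + 16 = -8.
Characteristic equation: λ² - (2)λ + (-8) = 0.
Discriminant = (2)² - 4*(-8) = 4 + 32 = 36.
λ = (2 ± √36) / 2 = (2 ± 6) / 2 = -2, 4.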